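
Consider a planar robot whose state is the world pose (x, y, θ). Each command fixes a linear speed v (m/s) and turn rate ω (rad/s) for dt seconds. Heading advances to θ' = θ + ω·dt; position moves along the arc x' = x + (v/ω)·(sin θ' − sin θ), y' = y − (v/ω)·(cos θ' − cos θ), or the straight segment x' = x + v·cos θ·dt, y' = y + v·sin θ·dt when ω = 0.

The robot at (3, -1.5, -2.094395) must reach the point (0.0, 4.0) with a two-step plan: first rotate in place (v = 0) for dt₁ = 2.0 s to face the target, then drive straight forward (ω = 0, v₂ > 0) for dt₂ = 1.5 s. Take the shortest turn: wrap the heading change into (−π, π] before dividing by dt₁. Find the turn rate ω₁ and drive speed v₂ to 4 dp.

ω₁ = -1.0593, v₂ = 4.1767

heading to target = atan2(4−-1.5, 0−3) = 2.0701
Δθ = wrap(2.0701 − -2.0944) = -2.1186; ω₁ = Δθ/dt₁ = -1.0593
distance = √((0−3)² + (4−-1.5)²) = 6.2650; v₂ = distance/dt₂ = 4.1767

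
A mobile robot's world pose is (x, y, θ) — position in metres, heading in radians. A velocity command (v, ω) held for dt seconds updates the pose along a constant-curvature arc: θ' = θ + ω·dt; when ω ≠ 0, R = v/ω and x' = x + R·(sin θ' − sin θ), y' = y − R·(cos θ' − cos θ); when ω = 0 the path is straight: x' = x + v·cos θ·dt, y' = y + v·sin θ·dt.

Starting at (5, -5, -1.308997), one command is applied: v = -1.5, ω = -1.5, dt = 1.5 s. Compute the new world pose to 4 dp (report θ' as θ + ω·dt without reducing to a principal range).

θ' = -1.3090 + -1.5·1.5 = -3.5590
R = v/ω = -1.5/-1.5 = 1.0000
x' = 5 + 1.0000·(sin -3.5590 − sin -1.3090) = 6.3713
y' = -5 − 1.0000·(cos -3.5590 − cos -1.3090) = -3.8270

(6.3713, -3.8270, -3.5590)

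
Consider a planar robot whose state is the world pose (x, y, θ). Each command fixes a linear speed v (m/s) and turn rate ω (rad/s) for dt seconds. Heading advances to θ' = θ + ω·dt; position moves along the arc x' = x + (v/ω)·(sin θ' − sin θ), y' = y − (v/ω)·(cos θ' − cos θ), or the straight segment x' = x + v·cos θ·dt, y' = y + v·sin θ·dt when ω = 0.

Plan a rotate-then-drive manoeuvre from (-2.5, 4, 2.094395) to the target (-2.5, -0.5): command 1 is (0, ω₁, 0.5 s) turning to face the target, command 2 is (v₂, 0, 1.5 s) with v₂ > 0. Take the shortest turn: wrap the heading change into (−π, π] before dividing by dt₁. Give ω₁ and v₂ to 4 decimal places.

heading to target = atan2(-0.5−4, -2.5−-2.5) = -1.5708
Δθ = wrap(-1.5708 − 2.0944) = 2.6180; ω₁ = Δθ/dt₁ = 5.2360
distance = √((-2.5−-2.5)² + (-0.5−4)²) = 4.5000; v₂ = distance/dt₂ = 3.0000

ω₁ = 5.2360, v₂ = 3.0000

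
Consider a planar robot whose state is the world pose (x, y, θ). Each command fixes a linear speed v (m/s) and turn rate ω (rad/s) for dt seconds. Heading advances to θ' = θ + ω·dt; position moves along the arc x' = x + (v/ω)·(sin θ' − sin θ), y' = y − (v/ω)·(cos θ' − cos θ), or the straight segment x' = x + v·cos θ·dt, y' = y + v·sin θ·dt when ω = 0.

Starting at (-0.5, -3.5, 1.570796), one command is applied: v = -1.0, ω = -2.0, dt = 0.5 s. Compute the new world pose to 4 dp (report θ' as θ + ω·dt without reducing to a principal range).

(-0.7298, -3.9207, 0.5708)

θ' = 1.5708 + -2.0·0.5 = 0.5708
R = v/ω = -1.0/-2.0 = 0.5000
x' = -0.5 + 0.5000·(sin 0.5708 − sin 1.5708) = -0.7298
y' = -3.5 − 0.5000·(cos 0.5708 − cos 1.5708) = -3.9207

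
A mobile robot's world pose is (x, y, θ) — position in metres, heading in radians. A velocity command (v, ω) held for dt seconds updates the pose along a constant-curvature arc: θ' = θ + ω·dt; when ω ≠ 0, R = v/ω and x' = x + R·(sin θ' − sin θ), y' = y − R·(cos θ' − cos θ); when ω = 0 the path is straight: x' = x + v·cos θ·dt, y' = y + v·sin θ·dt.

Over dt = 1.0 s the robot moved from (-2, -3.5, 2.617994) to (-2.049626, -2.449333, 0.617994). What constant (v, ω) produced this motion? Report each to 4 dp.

Δθ = 0.617994 − 2.617994 = -2.000000
ω = Δθ/dt = -2.000000/1.0 = -2.0000
R = −Δy/(cos θ' − cos θ) = -0.6250
v = R·ω = -0.6250·-2.0000 = 1.2500

v = 1.2500, ω = -2.0000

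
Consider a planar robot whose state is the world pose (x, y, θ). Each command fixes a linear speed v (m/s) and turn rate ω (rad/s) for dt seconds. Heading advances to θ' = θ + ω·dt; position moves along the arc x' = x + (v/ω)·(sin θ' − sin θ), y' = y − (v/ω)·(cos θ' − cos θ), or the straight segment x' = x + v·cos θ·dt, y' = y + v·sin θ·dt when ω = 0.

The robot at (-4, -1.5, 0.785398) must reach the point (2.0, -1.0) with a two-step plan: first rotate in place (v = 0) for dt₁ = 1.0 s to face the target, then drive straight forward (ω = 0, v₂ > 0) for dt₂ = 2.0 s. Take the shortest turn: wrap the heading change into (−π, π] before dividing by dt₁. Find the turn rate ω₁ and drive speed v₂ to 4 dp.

heading to target = atan2(-1−-1.5, 2−-4) = 0.0831
Δθ = wrap(0.0831 − 0.7854) = -0.7023; ω₁ = Δθ/dt₁ = -0.7023
distance = √((2−-4)² + (-1−-1.5)²) = 6.0208; v₂ = distance/dt₂ = 3.0104

ω₁ = -0.7023, v₂ = 3.0104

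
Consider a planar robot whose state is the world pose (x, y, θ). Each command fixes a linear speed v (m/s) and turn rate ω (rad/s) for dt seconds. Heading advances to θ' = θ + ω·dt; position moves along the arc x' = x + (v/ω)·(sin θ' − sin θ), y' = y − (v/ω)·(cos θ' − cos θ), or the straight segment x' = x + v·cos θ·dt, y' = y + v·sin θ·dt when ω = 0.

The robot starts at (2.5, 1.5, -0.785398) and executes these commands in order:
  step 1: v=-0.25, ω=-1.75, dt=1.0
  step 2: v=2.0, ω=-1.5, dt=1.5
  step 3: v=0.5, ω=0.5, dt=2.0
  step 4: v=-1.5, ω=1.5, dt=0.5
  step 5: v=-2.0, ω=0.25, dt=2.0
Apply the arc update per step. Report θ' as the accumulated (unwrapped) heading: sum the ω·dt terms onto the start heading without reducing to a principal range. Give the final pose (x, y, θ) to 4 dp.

step 1: θ'=-2.5354 (R=0.1429) → pose (2.5196, 1.7184, -2.5354)
step 2: θ'=-4.7854 (R=-1.3333) → pose (0.4302, 2.9114, -4.7854)
step 3: θ'=-3.7854 (R=1.0000) → pose (0.0331, 3.7842, -3.7854)
step 4: θ'=-3.0354 (R=-1.0000) → pose (0.7393, 3.5897, -3.0354)
step 5: θ'=-2.5354 (R=-8.0000) → pose (4.4493, 4.9700, -2.5354)

(4.4493, 4.9700, -2.5354)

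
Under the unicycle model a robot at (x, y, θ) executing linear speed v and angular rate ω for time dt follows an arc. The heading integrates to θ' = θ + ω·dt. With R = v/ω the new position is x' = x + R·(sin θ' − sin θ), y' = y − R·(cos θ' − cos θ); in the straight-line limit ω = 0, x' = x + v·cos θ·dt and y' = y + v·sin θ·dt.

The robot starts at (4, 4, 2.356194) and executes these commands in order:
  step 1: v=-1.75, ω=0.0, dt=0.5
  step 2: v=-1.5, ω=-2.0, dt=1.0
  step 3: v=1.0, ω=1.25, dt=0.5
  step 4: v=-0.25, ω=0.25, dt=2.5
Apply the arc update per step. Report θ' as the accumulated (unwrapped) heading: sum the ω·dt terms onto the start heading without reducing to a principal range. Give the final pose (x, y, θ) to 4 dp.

step 1: θ'=2.3562 (straight) → pose (4.6187, 3.3813, 2.3562)
step 2: θ'=0.3562 (R=0.7500) → pose (4.3499, 2.1480, 0.3562)
step 3: θ'=0.9812 (R=0.8000) → pose (4.7359, 2.4530, 0.9812)
step 4: θ'=1.6062 (R=-1.0000) → pose (4.5677, 1.8616, 1.6062)

(4.5677, 1.8616, 1.6062)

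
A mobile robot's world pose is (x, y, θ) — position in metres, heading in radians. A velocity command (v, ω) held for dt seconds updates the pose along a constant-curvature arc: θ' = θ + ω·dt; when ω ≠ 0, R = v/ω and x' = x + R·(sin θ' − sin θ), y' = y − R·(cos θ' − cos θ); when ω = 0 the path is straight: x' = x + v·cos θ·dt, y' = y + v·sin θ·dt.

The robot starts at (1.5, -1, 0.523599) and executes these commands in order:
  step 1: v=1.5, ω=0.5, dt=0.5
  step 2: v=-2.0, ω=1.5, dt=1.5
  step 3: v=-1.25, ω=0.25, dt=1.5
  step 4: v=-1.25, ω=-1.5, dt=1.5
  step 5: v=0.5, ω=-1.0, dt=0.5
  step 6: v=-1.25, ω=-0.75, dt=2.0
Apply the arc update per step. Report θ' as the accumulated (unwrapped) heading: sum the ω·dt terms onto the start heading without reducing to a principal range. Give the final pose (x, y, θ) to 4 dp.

(3.5959, -3.4204, -0.8514)

step 1: θ'=0.7736 (R=3.0000) → pose (2.0961, -0.5481, 0.7736)
step 2: θ'=3.0236 (R=-1.3333) → pose (2.8708, -2.8261, 3.0236)
step 3: θ'=3.3986 (R=-5.0000) → pose (4.7303, -2.6966, 3.3986)
step 4: θ'=1.1486 (R=0.8333) → pose (5.7023, -3.8440, 1.1486)
step 5: θ'=0.6486 (R=-0.5000) → pose (5.8564, -3.6504, 0.6486)
step 6: θ'=-0.8514 (R=1.6667) → pose (3.5959, -3.4204, -0.8514)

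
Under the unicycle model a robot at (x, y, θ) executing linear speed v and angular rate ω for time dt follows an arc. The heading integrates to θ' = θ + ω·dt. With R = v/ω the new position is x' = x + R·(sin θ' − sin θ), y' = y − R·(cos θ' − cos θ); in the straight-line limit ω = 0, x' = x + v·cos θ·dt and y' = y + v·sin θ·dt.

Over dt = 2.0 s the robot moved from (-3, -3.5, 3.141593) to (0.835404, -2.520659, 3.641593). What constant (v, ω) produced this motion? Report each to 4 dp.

v = -2.0000, ω = 0.2500

Δθ = 3.641593 − 3.141593 = 0.500000
ω = Δθ/dt = 0.500000/2.0 = 0.2500
R = Δx/(sin θ' − sin θ) = -8.0000
v = R·ω = -8.0000·0.2500 = -2.0000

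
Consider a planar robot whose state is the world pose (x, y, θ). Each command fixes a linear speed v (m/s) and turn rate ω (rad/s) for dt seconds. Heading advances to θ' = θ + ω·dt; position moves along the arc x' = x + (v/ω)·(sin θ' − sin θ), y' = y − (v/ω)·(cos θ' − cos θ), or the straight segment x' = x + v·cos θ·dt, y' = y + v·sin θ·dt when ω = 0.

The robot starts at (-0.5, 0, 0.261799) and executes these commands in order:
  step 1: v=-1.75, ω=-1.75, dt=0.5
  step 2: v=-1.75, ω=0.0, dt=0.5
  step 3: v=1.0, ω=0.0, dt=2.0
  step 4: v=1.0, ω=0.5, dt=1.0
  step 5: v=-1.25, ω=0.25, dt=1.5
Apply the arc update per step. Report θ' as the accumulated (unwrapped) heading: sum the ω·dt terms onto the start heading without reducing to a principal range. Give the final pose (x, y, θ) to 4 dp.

(-1.3481, -0.9893, 0.2618)

step 1: θ'=-0.6132 (R=1.0000) → pose (-1.3343, 0.1481, -0.6132)
step 2: θ'=-0.6132 (straight) → pose (-2.0499, 0.6517, -0.6132)
step 3: θ'=-0.6132 (straight) → pose (-0.4143, -0.4993, -0.6132)
step 4: θ'=-0.1132 (R=2.0000) → pose (0.5108, -0.8509, -0.1132)
step 5: θ'=0.2618 (R=-5.0000) → pose (-1.3481, -0.9893, 0.2618)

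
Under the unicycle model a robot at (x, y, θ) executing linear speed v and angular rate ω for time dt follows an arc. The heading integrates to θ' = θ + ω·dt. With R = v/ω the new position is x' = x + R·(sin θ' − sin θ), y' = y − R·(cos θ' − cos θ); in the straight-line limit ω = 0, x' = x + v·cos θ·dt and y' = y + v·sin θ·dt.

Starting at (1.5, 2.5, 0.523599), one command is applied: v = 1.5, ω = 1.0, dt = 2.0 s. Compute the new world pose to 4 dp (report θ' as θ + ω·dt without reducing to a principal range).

θ' = 0.5236 + 1.0·2.0 = 2.5236
R = v/ω = 1.5/1.0 = 1.5000
x' = 1.5 + 1.5000·(sin 2.5236 − sin 0.5236) = 1.6191
y' = 2.5 − 1.5000·(cos 2.5236 − cos 0.5236) = 5.0216

(1.6191, 5.0216, 2.5236)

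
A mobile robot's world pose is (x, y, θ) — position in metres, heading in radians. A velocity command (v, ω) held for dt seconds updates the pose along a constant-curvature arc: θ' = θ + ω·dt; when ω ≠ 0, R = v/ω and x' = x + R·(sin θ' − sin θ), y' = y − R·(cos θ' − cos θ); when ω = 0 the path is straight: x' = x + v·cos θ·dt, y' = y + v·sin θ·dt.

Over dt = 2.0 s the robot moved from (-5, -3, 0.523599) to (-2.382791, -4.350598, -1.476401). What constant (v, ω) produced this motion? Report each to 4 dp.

v = 1.7500, ω = -1.0000

Δθ = -1.476401 − 0.523599 = -2.000000
ω = Δθ/dt = -2.000000/2.0 = -1.0000
R = Δx/(sin θ' − sin θ) = -1.7500
v = R·ω = -1.7500·-1.0000 = 1.7500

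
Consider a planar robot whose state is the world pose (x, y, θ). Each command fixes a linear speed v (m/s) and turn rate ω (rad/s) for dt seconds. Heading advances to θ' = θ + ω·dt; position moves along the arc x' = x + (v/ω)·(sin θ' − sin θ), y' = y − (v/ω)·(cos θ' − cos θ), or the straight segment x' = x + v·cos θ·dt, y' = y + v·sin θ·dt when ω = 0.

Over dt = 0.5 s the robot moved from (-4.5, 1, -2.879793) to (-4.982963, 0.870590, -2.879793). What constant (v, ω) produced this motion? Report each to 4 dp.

v = 1.0000, ω = 0.0000

Δθ = -2.879793 − -2.879793 = 0.000000
ω = Δθ/dt = 0.000000/0.5 = 0.0000
ω = 0 → v = (Δx·cos θ + Δy·sin θ)/dt = 1.0000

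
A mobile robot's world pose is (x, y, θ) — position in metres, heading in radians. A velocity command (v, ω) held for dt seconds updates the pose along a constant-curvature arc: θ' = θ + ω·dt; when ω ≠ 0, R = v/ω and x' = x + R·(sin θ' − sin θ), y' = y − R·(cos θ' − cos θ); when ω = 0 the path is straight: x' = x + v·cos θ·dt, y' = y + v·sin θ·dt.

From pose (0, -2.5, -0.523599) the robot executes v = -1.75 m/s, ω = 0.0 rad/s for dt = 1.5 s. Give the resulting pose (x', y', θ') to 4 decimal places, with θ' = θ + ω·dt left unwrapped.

θ' = -0.5236 + 0.0·1.5 = -0.5236
ω = 0 → straight: x' = 0 + -1.75·cos(-0.5236)·1.5 = -2.2733
y' = -2.5 + -1.75·sin(-0.5236)·1.5 = -1.1875

(-2.2733, -1.1875, -0.5236)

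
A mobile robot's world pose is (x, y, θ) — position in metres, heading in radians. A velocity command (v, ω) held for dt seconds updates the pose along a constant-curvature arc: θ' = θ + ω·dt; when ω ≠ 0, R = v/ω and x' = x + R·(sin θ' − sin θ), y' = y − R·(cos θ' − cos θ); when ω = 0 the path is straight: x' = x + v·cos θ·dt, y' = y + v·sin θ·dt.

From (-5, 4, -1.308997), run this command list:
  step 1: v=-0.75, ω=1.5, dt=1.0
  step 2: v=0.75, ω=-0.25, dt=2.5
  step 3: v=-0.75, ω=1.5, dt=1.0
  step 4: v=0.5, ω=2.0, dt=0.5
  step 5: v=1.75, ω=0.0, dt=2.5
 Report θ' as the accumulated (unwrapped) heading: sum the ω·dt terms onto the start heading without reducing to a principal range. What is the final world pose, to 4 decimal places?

step 1: θ'=0.1910 (R=-0.5000) → pose (-5.5779, 4.3615, 0.1910)
step 2: θ'=-0.4340 (R=-3.0000) → pose (-3.7469, 4.1379, -0.4340)
step 3: θ'=1.0660 (R=-0.5000) → pose (-4.3947, 3.9261, 1.0660)
step 4: θ'=2.0660 (R=0.2500) → pose (-4.3936, 4.1658, 2.0660)
step 5: θ'=2.0660 (straight) → pose (-6.4726, 8.0152, 2.0660)

(-6.4726, 8.0152, 2.0660)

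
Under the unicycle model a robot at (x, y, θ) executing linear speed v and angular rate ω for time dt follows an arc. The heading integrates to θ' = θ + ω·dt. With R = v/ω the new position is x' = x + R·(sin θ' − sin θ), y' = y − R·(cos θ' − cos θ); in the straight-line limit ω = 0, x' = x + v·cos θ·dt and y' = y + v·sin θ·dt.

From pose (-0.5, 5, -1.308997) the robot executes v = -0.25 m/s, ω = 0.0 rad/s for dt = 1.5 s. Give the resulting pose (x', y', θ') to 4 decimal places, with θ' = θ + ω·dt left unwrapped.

(-0.5971, 5.3622, -1.3090)

θ' = -1.3090 + 0.0·1.5 = -1.3090
ω = 0 → straight: x' = -0.5 + -0.25·cos(-1.3090)·1.5 = -0.5971
y' = 5 + -0.25·sin(-1.3090)·1.5 = 5.3622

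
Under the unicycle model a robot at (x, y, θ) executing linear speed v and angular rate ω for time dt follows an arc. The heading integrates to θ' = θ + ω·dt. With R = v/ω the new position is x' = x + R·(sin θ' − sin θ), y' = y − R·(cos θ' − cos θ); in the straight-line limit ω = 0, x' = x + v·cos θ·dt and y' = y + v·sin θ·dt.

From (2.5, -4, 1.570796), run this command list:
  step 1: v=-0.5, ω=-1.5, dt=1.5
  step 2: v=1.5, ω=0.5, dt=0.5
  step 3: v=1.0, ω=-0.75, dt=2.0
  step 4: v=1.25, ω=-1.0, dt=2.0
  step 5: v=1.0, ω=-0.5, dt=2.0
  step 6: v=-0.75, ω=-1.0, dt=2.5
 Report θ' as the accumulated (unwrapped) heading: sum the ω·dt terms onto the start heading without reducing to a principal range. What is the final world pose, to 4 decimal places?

step 1: θ'=-0.6792 (R=0.3333) → pose (1.9573, -4.2594, -0.6792)
step 2: θ'=-0.4292 (R=3.0000) → pose (2.5934, -4.6530, -0.4292)
step 3: θ'=-1.9292 (R=-1.3333) → pose (3.2871, -6.3331, -1.9292)
step 4: θ'=-3.9292 (R=-1.2500) → pose (1.2307, -6.7766, -3.9292)
step 5: θ'=-4.9292 (R=-2.0000) → pose (0.6949, -4.9353, -4.9292)
step 6: θ'=-7.4292 (R=0.7500) → pose (-0.7209, -5.0830, -7.4292)

(-0.7209, -5.0830, -7.4292)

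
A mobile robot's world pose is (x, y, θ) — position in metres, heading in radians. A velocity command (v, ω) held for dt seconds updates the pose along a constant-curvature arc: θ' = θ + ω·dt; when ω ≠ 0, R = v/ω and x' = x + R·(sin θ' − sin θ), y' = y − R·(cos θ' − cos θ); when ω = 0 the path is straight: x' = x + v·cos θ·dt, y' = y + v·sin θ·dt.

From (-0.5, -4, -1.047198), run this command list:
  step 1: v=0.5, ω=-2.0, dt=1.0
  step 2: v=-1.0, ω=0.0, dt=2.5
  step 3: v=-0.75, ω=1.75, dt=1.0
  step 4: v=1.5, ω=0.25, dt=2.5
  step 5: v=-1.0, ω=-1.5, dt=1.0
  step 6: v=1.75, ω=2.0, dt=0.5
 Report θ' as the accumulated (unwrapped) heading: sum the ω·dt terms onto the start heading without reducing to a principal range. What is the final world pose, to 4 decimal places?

step 1: θ'=-3.0472 (R=-0.2500) → pose (-0.6929, -4.3739, -3.0472)
step 2: θ'=-3.0472 (straight) → pose (1.7959, -4.1383, -3.0472)
step 3: θ'=-1.2972 (R=-0.4286) → pose (2.1682, -3.5958, -1.2972)
step 4: θ'=-0.6722 (R=6.0000) → pose (4.2087, -6.6693, -0.6722)
step 5: θ'=-2.1722 (R=0.6667) → pose (4.0742, -5.7705, -2.1722)
step 6: θ'=-1.1722 (R=0.8750) → pose (3.9893, -6.6052, -1.1722)

(3.9893, -6.6052, -1.1722)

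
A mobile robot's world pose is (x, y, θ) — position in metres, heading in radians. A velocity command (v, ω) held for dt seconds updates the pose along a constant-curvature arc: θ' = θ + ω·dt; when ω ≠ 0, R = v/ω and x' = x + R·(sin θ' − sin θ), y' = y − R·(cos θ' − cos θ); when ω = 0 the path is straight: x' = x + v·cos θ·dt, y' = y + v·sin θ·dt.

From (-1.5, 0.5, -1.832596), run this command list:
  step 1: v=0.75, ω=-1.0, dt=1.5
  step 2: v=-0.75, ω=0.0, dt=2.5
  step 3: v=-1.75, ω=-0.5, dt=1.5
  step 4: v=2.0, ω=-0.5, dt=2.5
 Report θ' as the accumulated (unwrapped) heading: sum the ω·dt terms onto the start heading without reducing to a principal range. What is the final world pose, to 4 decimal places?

(1.6157, 2.9076, -5.3326)

step 1: θ'=-3.3326 (R=-0.7500) → pose (-2.3668, -0.0422, -3.3326)
step 2: θ'=-3.3326 (straight) → pose (-0.5259, -0.3982, -3.3326)
step 3: θ'=-4.0826 (R=3.5000) → pose (1.6381, -1.7731, -4.0826)
step 4: θ'=-5.3326 (R=-4.0000) → pose (1.6157, 2.9076, -5.3326)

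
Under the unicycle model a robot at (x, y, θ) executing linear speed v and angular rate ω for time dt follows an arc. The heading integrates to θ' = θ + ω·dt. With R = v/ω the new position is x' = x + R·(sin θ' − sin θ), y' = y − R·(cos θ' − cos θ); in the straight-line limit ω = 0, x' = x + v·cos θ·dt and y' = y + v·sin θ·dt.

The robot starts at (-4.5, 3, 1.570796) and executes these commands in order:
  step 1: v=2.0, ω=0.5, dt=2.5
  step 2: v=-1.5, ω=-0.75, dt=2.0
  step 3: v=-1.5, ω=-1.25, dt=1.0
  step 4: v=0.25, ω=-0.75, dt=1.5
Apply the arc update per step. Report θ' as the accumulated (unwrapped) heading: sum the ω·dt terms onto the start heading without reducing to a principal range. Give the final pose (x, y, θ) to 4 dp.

(-6.6959, 3.3352, -1.0542)

step 1: θ'=2.8208 (R=4.0000) → pose (-7.2387, 6.7959, 2.8208)
step 2: θ'=1.3208 (R=2.0000) → pose (-5.9315, 4.4032, 1.3208)
step 3: θ'=0.0708 (R=1.2000) → pose (-7.0093, 3.5031, 0.0708)
step 4: θ'=-1.0542 (R=-0.3333) → pose (-6.6959, 3.3352, -1.0542)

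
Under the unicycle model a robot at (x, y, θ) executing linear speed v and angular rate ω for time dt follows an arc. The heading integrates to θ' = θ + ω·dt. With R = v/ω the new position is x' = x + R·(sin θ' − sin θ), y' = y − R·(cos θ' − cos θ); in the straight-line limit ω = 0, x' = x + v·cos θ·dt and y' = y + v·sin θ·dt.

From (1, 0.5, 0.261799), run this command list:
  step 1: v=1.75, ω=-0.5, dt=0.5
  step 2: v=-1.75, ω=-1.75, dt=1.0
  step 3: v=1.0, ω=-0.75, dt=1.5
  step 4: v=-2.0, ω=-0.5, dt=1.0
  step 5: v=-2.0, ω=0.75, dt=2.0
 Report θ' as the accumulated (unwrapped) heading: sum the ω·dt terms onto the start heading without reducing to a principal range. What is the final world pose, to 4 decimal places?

step 1: θ'=0.0118 (R=-3.5000) → pose (1.8646, 0.6190, 0.0118)
step 2: θ'=-1.7382 (R=1.0000) → pose (0.8668, 1.7856, -1.7382)
step 3: θ'=-2.8632 (R=-1.3333) → pose (-0.0815, 0.7257, -2.8632)
step 4: θ'=-3.3632 (R=4.0000) → pose (1.8969, 0.7819, -3.3632)
step 5: θ'=-1.8632 (R=-2.6667) → pose (5.0365, 2.6147, -1.8632)

(5.0365, 2.6147, -1.8632)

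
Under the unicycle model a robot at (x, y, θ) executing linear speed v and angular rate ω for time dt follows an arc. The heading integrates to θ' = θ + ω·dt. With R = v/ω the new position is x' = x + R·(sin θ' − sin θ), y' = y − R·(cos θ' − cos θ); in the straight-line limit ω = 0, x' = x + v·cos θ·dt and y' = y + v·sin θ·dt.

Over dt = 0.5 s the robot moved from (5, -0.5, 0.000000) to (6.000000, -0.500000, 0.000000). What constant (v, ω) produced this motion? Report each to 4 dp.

v = 2.0000, ω = 0.0000

Δθ = 0.000000 − 0.000000 = 0.000000
ω = Δθ/dt = 0.000000/0.5 = 0.0000
ω = 0 → v = (Δx·cos θ + Δy·sin θ)/dt = 2.0000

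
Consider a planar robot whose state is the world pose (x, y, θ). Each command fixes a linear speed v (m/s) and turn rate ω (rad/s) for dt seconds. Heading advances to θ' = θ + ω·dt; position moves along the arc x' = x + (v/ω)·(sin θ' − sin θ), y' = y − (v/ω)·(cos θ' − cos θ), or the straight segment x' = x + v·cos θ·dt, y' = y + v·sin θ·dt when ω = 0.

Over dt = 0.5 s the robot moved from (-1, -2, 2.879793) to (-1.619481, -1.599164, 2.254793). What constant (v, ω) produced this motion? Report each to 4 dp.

Δθ = 2.254793 − 2.879793 = -0.625000
ω = Δθ/dt = -0.625000/0.5 = -1.2500
R = Δx/(sin θ' − sin θ) = -1.2000
v = R·ω = -1.2000·-1.2500 = 1.5000

v = 1.5000, ω = -1.2500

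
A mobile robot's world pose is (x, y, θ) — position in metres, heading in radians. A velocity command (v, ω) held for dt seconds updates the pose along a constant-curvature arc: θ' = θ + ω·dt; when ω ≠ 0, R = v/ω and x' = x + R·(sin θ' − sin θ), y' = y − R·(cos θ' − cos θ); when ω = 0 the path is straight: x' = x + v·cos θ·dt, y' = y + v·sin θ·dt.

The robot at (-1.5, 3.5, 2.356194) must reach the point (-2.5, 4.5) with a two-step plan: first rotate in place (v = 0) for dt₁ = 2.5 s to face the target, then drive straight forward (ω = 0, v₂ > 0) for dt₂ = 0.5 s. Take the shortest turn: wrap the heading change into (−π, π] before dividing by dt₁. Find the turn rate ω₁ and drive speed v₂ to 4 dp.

ω₁ = 0.0000, v₂ = 2.8284

heading to target = atan2(4.5−3.5, -2.5−-1.5) = 2.3562
Δθ = wrap(2.3562 − 2.3562) = 0.0000; ω₁ = Δθ/dt₁ = 0.0000
distance = √((-2.5−-1.5)² + (4.5−3.5)²) = 1.4142; v₂ = distance/dt₂ = 2.8284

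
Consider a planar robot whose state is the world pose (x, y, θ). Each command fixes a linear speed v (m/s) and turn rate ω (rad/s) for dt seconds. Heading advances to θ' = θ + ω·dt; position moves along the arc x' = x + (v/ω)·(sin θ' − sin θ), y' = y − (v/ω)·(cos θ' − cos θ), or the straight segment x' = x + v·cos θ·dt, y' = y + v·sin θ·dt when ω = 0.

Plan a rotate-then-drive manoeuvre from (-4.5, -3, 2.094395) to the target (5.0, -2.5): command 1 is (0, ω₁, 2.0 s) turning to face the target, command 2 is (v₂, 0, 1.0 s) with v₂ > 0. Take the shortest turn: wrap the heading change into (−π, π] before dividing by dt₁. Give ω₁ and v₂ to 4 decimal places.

ω₁ = -1.0209, v₂ = 9.5131

heading to target = atan2(-2.5−-3, 5−-4.5) = 0.0526
Δθ = wrap(0.0526 − 2.0944) = -2.0418; ω₁ = Δθ/dt₁ = -1.0209
distance = √((5−-4.5)² + (-2.5−-3)²) = 9.5131; v₂ = distance/dt₂ = 9.5131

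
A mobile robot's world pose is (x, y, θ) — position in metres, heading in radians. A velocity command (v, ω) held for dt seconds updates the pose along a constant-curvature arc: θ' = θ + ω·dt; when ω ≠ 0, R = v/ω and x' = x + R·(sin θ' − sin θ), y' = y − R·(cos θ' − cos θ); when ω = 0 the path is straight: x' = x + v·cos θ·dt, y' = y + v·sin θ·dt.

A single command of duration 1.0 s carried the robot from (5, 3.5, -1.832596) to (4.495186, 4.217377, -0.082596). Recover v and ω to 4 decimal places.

Δθ = -0.082596 − -1.832596 = 1.750000
ω = Δθ/dt = 1.750000/1.0 = 1.7500
R = −Δy/(cos θ' − cos θ) = -0.5714
v = R·ω = -0.5714·1.7500 = -1.0000

v = -1.0000, ω = 1.7500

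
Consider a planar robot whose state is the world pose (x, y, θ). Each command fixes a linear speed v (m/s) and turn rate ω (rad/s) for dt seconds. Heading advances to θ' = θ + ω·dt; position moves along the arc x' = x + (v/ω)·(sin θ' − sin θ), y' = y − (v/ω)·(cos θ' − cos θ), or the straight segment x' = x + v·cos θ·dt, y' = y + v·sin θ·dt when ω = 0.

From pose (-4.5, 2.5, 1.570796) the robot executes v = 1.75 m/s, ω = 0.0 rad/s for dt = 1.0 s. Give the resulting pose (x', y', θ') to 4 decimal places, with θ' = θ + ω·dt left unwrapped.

θ' = 1.5708 + 0.0·1.0 = 1.5708
ω = 0 → straight: x' = -4.5 + 1.75·cos(1.5708)·1.0 = -4.5000
y' = 2.5 + 1.75·sin(1.5708)·1.0 = 4.2500

(-4.5000, 4.2500, 1.5708)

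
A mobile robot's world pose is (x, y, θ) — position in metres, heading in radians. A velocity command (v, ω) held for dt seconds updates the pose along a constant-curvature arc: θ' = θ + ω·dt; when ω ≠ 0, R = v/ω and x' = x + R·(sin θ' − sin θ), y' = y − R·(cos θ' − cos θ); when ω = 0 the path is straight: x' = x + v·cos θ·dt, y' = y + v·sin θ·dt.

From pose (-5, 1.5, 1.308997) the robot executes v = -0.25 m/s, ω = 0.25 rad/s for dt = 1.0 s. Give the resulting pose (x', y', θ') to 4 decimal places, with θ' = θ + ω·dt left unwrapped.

θ' = 1.3090 + 0.25·1.0 = 1.5590
R = v/ω = -0.25/0.25 = -1.0000
x' = -5 + -1.0000·(sin 1.5590 − sin 1.3090) = -5.0340
y' = 1.5 − -1.0000·(cos 1.5590 − cos 1.3090) = 1.2530

(-5.0340, 1.2530, 1.5590)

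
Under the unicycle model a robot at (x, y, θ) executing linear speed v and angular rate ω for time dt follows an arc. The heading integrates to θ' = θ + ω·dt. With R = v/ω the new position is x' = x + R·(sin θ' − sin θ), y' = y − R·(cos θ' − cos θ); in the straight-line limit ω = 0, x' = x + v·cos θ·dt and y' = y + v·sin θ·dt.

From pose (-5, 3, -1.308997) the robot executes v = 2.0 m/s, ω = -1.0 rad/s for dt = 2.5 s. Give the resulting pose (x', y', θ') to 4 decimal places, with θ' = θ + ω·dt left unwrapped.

θ' = -1.3090 + -1.0·2.5 = -3.8090
R = v/ω = 2.0/-1.0 = -2.0000
x' = -5 + -2.0000·(sin -3.8090 − sin -1.3090) = -8.1698
y' = 3 − -2.0000·(cos -3.8090 − cos -1.3090) = 0.9115

(-8.1698, 0.9115, -3.8090)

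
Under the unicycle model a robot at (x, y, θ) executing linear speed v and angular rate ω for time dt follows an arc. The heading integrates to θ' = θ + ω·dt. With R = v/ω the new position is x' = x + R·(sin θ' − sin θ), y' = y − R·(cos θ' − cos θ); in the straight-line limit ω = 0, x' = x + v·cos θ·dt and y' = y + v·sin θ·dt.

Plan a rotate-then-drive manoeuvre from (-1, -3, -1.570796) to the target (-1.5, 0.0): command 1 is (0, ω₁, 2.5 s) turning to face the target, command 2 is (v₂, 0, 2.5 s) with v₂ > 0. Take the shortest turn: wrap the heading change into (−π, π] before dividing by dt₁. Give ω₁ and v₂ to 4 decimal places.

heading to target = atan2(0−-3, -1.5−-1) = 1.7359
Δθ = wrap(1.7359 − -1.5708) = -2.9764; ω₁ = Δθ/dt₁ = -1.1906
distance = √((-1.5−-1)² + (0−-3)²) = 3.0414; v₂ = distance/dt₂ = 1.2166

ω₁ = -1.1906, v₂ = 1.2166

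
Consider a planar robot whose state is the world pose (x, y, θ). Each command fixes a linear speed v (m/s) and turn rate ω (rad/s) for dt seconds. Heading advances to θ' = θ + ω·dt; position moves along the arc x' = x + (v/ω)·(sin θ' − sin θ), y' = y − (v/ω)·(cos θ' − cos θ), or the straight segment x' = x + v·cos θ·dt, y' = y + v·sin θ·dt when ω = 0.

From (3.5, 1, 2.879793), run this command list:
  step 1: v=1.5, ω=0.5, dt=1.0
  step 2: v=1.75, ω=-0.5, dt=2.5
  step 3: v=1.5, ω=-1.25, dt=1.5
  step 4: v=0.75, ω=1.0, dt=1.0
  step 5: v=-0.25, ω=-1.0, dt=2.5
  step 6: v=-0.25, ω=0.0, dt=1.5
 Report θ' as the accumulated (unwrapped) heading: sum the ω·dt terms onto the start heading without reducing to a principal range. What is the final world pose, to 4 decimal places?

(-1.1331, 5.2059, -1.2452)

step 1: θ'=3.3798 (R=3.0000) → pose (2.0157, 1.0175, 3.3798)
step 2: θ'=2.1298 (R=-3.5000) → pose (-1.7774, 2.5625, 2.1298)
step 3: θ'=0.2548 (R=-1.2000) → pose (-1.0625, 4.3602, 0.2548)
step 4: θ'=1.2548 (R=0.7500) → pose (-0.5387, 4.8529, 1.2548)
step 5: θ'=-1.2452 (R=0.2500) → pose (-1.0132, 4.8506, -1.2452)
step 6: θ'=-1.2452 (straight) → pose (-1.1331, 5.2059, -1.2452)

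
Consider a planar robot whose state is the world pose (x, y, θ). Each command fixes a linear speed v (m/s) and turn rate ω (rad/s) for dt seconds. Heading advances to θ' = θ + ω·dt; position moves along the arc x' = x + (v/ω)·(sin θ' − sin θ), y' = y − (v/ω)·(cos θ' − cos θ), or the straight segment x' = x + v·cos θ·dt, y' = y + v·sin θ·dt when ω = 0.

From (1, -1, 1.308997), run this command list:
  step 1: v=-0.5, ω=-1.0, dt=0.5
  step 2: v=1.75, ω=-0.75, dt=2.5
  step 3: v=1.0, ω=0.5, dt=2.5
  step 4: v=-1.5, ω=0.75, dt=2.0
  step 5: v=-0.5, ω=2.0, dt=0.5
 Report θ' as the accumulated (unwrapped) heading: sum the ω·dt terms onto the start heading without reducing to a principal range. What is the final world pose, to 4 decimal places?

(5.2427, -5.0850, 2.6840)

step 1: θ'=0.8090 (R=0.5000) → pose (0.8788, -1.2157, 0.8090)
step 2: θ'=-1.0660 (R=-2.3333) → pose (4.6095, -1.6978, -1.0660)
step 3: θ'=0.1840 (R=2.0000) → pose (6.7260, -2.6968, 0.1840)
step 4: θ'=1.6840 (R=-2.0000) → pose (5.1047, -4.8889, 1.6840)
step 5: θ'=2.6840 (R=-0.2500) → pose (5.2427, -5.0850, 2.6840)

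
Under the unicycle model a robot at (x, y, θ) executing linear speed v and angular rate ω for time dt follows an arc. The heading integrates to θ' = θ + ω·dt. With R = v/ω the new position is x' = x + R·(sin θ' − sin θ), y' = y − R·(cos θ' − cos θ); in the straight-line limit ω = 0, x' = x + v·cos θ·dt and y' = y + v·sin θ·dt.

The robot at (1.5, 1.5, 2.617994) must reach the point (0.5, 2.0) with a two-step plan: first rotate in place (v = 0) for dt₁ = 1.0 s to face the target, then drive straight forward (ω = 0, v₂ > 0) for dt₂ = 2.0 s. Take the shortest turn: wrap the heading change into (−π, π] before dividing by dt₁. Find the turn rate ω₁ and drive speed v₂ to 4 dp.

heading to target = atan2(2−1.5, 0.5−1.5) = 2.6779
Δθ = wrap(2.6779 − 2.6180) = 0.0600; ω₁ = Δθ/dt₁ = 0.0600
distance = √((0.5−1.5)² + (2−1.5)²) = 1.1180; v₂ = distance/dt₂ = 0.5590

ω₁ = 0.0600, v₂ = 0.5590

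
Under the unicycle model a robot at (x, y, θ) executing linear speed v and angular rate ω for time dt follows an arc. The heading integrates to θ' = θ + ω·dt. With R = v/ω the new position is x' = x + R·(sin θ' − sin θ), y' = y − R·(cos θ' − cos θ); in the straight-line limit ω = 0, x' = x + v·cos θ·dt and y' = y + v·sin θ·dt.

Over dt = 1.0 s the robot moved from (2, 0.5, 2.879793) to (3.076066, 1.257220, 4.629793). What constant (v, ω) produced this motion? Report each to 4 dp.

Δθ = 4.629793 − 2.879793 = 1.750000
ω = Δθ/dt = 1.750000/1.0 = 1.7500
R = Δx/(sin θ' − sin θ) = -0.8571
v = R·ω = -0.8571·1.7500 = -1.5000

v = -1.5000, ω = 1.7500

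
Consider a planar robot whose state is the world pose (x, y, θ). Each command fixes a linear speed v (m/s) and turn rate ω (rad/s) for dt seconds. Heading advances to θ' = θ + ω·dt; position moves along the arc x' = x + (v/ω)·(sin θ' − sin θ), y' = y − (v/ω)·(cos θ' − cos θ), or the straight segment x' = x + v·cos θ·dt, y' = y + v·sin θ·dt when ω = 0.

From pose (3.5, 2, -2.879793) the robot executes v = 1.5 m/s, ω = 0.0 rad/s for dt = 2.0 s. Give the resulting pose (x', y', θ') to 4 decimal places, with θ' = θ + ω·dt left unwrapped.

(0.6022, 1.2235, -2.8798)

θ' = -2.8798 + 0.0·2.0 = -2.8798
ω = 0 → straight: x' = 3.5 + 1.5·cos(-2.8798)·2.0 = 0.6022
y' = 2 + 1.5·sin(-2.8798)·2.0 = 1.2235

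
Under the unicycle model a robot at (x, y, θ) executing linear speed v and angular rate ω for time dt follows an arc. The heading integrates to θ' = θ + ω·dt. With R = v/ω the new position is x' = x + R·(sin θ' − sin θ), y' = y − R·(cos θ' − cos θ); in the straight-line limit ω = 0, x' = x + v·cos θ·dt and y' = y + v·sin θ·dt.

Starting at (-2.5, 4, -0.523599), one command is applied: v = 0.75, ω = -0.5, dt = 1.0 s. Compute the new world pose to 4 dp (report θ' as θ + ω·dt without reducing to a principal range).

θ' = -0.5236 + -0.5·1.0 = -1.0236
R = v/ω = 0.75/-0.5 = -1.5000
x' = -2.5 + -1.5000·(sin -1.0236 − sin -0.5236) = -1.9690
y' = 4 − -1.5000·(cos -1.0236 − cos -0.5236) = 3.4814

(-1.9690, 3.4814, -1.0236)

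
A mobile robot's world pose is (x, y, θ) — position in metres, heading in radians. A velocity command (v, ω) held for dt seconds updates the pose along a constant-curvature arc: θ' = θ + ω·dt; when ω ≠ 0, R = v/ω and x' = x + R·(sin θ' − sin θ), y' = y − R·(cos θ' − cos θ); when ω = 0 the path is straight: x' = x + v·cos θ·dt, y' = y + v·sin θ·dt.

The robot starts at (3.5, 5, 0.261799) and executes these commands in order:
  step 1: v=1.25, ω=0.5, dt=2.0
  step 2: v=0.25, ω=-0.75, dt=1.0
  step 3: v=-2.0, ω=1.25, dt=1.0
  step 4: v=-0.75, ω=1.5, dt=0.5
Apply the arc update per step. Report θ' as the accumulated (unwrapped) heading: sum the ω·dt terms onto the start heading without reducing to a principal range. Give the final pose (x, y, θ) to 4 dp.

(4.7980, 4.8359, 2.5118)

step 1: θ'=1.2618 (R=2.5000) → pose (5.2346, 6.6546, 1.2618)
step 2: θ'=0.5118 (R=-0.3333) → pose (5.3888, 6.8438, 0.5118)
step 3: θ'=1.7618 (R=-1.6000) → pose (4.6015, 5.1451, 1.7618)
step 4: θ'=2.5118 (R=-0.5000) → pose (4.7980, 4.8359, 2.5118)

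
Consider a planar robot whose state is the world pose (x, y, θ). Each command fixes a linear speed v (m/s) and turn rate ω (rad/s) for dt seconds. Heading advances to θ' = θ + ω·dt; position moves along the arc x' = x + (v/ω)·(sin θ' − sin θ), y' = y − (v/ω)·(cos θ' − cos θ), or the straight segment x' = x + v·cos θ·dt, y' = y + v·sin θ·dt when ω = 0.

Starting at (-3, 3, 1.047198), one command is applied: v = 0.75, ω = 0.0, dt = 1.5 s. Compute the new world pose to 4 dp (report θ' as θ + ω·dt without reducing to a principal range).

(-2.4375, 3.9743, 1.0472)

θ' = 1.0472 + 0.0·1.5 = 1.0472
ω = 0 → straight: x' = -3 + 0.75·cos(1.0472)·1.5 = -2.4375
y' = 3 + 0.75·sin(1.0472)·1.5 = 3.9743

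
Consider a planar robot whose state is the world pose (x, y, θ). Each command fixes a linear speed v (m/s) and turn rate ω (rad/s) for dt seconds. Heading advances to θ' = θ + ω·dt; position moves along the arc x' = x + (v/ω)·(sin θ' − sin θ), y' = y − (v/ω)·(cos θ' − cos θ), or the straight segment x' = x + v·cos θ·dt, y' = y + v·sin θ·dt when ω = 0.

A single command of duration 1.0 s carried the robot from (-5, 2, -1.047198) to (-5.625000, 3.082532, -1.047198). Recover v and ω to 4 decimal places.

v = -1.2500, ω = 0.0000

Δθ = -1.047198 − -1.047198 = 0.000000
ω = Δθ/dt = 0.000000/1.0 = 0.0000
ω = 0 → v = (Δx·cos θ + Δy·sin θ)/dt = -1.2500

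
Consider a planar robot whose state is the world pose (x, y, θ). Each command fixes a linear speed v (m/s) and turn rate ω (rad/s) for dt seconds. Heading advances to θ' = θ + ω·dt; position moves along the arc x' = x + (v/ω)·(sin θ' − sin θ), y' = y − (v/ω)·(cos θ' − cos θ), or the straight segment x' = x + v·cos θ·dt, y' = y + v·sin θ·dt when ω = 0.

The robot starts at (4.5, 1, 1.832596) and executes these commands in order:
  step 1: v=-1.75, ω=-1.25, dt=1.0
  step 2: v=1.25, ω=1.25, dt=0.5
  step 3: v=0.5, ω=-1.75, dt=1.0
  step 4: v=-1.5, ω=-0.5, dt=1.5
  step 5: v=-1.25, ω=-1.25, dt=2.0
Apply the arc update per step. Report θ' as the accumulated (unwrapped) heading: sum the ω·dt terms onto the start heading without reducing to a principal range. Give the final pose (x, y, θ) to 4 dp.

step 1: θ'=0.5826 (R=1.4000) → pose (3.9180, -0.5314, 0.5826)
step 2: θ'=1.2076 (R=1.0000) → pose (4.3025, -0.0516, 1.2076)
step 3: θ'=-0.5424 (R=-0.2857) → pose (4.7171, 0.0916, -0.5424)
step 4: θ'=-1.2924 (R=3.0000) → pose (3.3812, 1.8366, -1.2924)
step 5: θ'=-3.7924 (R=1.0000) → pose (4.9485, 2.9070, -3.7924)

(4.9485, 2.9070, -3.7924)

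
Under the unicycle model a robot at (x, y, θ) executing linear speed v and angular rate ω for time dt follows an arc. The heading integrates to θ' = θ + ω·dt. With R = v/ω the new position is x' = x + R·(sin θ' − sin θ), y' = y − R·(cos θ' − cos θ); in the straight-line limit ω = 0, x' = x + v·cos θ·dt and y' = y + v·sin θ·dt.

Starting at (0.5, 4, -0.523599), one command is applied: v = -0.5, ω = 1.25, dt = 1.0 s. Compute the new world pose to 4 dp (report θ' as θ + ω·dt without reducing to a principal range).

(0.0343, 3.9526, 0.7264)

θ' = -0.5236 + 1.25·1.0 = 0.7264
R = v/ω = -0.5/1.25 = -0.4000
x' = 0.5 + -0.4000·(sin 0.7264 − sin -0.5236) = 0.0343
y' = 4 − -0.4000·(cos 0.7264 − cos -0.5236) = 3.9526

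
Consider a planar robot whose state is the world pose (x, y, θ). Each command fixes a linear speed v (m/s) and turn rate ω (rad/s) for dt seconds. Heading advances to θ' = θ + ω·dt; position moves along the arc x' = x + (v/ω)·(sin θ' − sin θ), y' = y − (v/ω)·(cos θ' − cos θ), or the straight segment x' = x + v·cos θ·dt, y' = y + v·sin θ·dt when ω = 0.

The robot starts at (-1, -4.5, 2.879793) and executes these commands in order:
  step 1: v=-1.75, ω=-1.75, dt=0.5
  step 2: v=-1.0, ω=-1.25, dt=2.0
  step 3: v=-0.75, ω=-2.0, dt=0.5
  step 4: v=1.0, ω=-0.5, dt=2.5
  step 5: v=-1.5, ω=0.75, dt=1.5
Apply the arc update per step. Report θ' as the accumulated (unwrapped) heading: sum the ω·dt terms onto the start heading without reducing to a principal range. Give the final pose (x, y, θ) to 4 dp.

(-1.6500, -6.0339, -1.6202)

step 1: θ'=2.0048 (R=1.0000) → pose (-0.3515, -5.0454, 2.0048)
step 2: θ'=-0.4952 (R=0.8000) → pose (-1.4575, -6.0857, -0.4952)
step 3: θ'=-1.4952 (R=0.3750) → pose (-1.6533, -5.7841, -1.4952)
step 4: θ'=-2.7452 (R=-2.0000) → pose (-2.8754, -7.7800, -2.7452)
step 5: θ'=-1.6202 (R=-2.0000) → pose (-1.6500, -6.0339, -1.6202)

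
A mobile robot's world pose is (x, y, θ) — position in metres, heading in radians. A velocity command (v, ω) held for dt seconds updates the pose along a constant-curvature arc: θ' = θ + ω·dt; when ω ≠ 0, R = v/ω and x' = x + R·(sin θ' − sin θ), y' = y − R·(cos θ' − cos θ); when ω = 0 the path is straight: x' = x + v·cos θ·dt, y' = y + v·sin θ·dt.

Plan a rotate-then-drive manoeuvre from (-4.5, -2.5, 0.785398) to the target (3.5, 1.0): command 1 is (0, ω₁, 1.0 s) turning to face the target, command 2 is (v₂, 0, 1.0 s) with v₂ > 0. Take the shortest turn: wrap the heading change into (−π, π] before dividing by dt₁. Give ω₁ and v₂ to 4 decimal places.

ω₁ = -0.3730, v₂ = 8.7321

heading to target = atan2(1−-2.5, 3.5−-4.5) = 0.4124
Δθ = wrap(0.4124 − 0.7854) = -0.3730; ω₁ = Δθ/dt₁ = -0.3730
distance = √((3.5−-4.5)² + (1−-2.5)²) = 8.7321; v₂ = distance/dt₂ = 8.7321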